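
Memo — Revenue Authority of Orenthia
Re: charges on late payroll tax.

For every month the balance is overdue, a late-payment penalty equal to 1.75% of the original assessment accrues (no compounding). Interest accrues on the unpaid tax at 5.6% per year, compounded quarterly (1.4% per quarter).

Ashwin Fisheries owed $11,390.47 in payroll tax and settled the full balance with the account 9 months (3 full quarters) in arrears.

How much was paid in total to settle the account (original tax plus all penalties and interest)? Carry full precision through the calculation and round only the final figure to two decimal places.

Late-payment penalty: 9 × 1.75% × $11,390.47 = $1,794.00…
Interest: $11,390.47 × ((1 + 0.014)^3 − 1) = $11,390.47 × 0.0425907… = $485.1286…
Total = $11,390.47 + $1,793.9990… + $485.1286… = $13,669.60

$13,669.60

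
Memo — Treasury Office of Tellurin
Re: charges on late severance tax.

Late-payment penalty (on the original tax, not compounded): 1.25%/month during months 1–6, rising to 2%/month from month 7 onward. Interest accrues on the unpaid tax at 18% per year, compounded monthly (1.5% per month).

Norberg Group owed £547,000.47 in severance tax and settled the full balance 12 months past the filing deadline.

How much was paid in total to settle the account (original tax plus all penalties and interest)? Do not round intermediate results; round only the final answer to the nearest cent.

£760,668.79

Penalty, months 1–6: 6 × 1.25% × £547,000.47 = £41,025.04…
Penalty, months 7–12: 6 × 2% × £547,000.47 = £65,640.06…
Interest: £547,000.47 × ((1 + 0.015)^12 − 1) = £547,000.47 × 0.1956182… = £107,003.2317…
Total = £547,000.47 + £106,665.0917… + £107,003.2317… = £760,668.79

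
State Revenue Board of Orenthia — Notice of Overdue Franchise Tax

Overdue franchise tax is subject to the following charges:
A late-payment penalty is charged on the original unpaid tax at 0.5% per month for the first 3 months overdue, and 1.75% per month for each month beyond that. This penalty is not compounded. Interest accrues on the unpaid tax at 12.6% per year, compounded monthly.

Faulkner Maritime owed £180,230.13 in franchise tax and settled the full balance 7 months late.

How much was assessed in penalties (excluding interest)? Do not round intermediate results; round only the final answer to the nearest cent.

£15,319.56

Penalty, months 1–3: 3 × 0.5% × £180,230.13 = £2,703.45…
Penalty, months 4–7: 4 × 1.75% × £180,230.13 = £12,616.11…
Total penalty = £2,703.45… + £12,616.11… = £15,319.56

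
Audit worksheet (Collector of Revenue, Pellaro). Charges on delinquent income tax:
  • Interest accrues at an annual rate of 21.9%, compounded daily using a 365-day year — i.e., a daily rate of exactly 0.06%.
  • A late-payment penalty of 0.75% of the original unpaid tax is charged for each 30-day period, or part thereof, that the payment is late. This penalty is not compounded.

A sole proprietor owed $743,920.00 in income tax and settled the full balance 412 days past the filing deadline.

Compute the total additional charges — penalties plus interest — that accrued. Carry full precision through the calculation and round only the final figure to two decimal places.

Penalty periods: ⌈412/30⌉ = 14; penalty = 14 × 0.75% × $743,920.00 = $78,111.60
Interest: $743,920.00 × ((1 + 0.0006)^412 − 1) = $743,920.00 × 0.28034026… = $208,550.7252…
Penalties + interest = $78,111.6000 + $208,550.7252… = $286,662.33

$286,662.33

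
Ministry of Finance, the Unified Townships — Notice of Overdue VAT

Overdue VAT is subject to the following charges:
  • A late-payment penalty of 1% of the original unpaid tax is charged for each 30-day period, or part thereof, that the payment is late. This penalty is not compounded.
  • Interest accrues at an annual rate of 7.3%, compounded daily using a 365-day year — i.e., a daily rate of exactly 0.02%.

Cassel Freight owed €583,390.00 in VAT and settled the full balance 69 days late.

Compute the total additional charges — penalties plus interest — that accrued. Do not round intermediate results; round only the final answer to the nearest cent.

Penalty periods: ⌈69/30⌉ = 3; penalty = 3 × 1% × €583,390.00 = €17,501.70
Interest: €583,390.00 × ((1 + 0.0002)^69 − 1) = €583,390.00 × 0.01389426… = €8,105.7727…
Penalties + interest = €17,501.7000 + €8,105.7727… = €25,607.47

€25,607.47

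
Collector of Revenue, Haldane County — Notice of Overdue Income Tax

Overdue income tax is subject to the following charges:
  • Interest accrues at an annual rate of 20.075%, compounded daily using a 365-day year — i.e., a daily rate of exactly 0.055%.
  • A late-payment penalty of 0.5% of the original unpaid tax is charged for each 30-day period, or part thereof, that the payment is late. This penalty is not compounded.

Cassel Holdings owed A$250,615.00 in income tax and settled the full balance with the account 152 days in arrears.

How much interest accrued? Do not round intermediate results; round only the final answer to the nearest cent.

Interest: A$250,615.00 × ((1 + 0.00055)^152 − 1) = A$250,615.00 × 0.08716894… = A$21,845.8449…

A$21,845.84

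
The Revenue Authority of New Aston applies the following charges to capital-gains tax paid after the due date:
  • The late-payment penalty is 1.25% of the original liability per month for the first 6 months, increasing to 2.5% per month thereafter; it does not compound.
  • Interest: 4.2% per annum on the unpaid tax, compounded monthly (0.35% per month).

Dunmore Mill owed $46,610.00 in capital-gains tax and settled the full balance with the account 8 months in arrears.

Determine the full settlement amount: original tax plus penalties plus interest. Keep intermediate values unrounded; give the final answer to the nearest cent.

Penalty, months 1–6: 6 × 1.25% × $46,610.00 = $3,495.75
Penalty, months 7–8: 2 × 2.5% × $46,610.00 = $2,330.50
Interest: $46,610.00 × ((1 + 0.0035)^8 − 1) = $46,610.00 × 0.0283454… = $1,321.1796…
Total = $46,610.00 + $5,826.2500 + $1,321.1796… = $53,757.43

$53,757.43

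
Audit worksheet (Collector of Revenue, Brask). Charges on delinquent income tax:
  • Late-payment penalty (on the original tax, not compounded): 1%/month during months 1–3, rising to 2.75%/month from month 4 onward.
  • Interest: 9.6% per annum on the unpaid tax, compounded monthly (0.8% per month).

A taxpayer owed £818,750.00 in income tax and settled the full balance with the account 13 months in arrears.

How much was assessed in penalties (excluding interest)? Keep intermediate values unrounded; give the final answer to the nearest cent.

Penalty, months 1–3: 3 × 1% × £818,750.00 = £24,562.50
Penalty, months 4–13: 10 × 2.75% × £818,750.00 = £225,156.25
Total penalty = £24,562.50 + £225,156.25 = £249,718.75

£249,718.75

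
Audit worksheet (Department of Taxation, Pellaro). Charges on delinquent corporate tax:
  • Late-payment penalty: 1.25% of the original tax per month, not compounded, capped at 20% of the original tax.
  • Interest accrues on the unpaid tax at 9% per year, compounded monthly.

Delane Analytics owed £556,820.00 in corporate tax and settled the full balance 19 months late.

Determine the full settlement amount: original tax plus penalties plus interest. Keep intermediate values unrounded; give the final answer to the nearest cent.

£753,121.37

Penalty (uncapped): 19 × 1.25% × £556,820.00 = £132,244.75; cap = 20% × £556,820.00 = £111,364.00 → penalty = £111,364.00
Interest (9%/yr ÷ 12 = 0.75%/month): £556,820.00 × ((1 + 0.0075)^19 − 1) = £84,937.3738…
Total = £556,820.00 + £111,364.0000 + £84,937.3738… = £753,121.37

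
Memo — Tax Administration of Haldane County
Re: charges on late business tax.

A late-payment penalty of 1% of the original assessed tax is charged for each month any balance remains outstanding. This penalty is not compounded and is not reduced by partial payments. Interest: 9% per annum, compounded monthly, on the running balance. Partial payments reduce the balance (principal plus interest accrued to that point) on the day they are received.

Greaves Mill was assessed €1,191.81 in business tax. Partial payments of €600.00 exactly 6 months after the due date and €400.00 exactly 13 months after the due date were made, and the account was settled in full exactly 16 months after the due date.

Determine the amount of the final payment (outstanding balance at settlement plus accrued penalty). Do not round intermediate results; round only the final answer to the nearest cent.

€478.23

Monthly rate = 9% ÷ 12 = 0.75%
Balance at month 6: €1,191.8100 × (1 + 0.0075)^6 = €1,246.4572…
After €600.00 payment: €1,246.4572… − €600.00 = €646.4572…
Balance at month 13: €646.4572… × (1 + 0.0075)^7 = €681.1694…
After €400.00 payment: €681.1694… − €400.00 = €281.1694…
Balance at month 16: €281.1694… × (1 + 0.0075)^3 = €287.5433…
Penalty: 16 × 1% × €1,191.81 = €190.69…
Final settlement = outstanding balance + penalty = €287.5433… + €190.69… = €478.23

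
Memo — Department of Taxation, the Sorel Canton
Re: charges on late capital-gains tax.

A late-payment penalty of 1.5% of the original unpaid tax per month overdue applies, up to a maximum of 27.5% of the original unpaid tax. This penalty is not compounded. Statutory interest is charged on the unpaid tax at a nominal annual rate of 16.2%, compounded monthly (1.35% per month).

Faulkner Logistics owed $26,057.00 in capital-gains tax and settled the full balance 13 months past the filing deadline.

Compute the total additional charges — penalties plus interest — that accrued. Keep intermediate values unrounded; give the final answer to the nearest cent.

$10,043.50

Penalty: 13 × 1.5% × $26,057.00 = $5,081.12… (below the 27.5% cap of $7,165.68…)
Interest: $26,057.00 × ((1 + 0.0135)^13 − 1) = $26,057.00 × 0.1904435… = $4,962.3864…
Penalties + interest = $5,081.1150 + $4,962.3864… = $10,043.50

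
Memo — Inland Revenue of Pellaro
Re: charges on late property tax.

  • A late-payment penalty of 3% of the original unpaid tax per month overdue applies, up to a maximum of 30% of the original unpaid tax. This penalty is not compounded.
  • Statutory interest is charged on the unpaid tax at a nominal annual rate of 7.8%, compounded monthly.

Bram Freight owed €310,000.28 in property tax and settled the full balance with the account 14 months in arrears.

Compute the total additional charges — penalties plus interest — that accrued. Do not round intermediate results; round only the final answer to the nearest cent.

Penalty (uncapped): 14 × 3% × €310,000.28 = €130,200.12…; cap = 30% × €310,000.28 = €93,000.08… → penalty = €93,000.08…
Interest (7.8%/yr ÷ 12 = 0.65%/month): €310,000.28 × ((1 + 0.0065)^14 − 1) = €29,433.4490…
Penalties + interest = €93,000.0840 + €29,433.4490… = €122,433.53

€122,433.53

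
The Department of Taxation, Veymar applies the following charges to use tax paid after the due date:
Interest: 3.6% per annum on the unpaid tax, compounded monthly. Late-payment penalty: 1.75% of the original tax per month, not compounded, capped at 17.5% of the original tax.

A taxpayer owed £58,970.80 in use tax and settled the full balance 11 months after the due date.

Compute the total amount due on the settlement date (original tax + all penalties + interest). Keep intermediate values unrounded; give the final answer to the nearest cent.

Penalty (uncapped): 11 × 1.75% × £58,970.80 = £11,351.88…; cap = 17.5% × £58,970.80 = £10,319.89 → penalty = £10,319.89
Interest (3.6%/yr ÷ 12 = 0.3%/month): £58,970.80 × ((1 + 0.003)^11 − 1) = £1,975.4912…
Total = £58,970.80 + £10,319.8900 + £1,975.4912… = £71,266.18

£71,266.18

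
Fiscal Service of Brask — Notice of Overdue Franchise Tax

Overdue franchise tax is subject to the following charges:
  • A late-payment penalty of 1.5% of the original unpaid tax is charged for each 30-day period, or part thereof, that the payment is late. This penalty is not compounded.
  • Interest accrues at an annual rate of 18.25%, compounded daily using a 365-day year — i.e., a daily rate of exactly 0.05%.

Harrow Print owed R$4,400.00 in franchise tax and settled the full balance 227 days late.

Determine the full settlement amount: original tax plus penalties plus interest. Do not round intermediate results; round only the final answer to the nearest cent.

Penalty periods: ⌈227/30⌉ = 8; penalty = 8 × 1.5% × R$4,400.00 = R$528.00
Interest: R$4,400.00 × ((1 + 0.0005)^227 − 1) = R$4,400.00 × 0.12016011… = R$528.7045…
Total = R$4,400.00 + R$528.0000 + R$528.7045… = R$5,456.70

R$5,456.70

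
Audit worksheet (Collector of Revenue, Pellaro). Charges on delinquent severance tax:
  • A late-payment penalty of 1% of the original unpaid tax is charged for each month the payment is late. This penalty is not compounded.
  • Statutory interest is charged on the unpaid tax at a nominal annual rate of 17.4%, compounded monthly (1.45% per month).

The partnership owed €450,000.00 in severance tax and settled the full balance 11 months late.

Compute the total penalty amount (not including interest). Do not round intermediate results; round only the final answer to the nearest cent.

Late-payment penalty: 11 × 1% × €450,000.00 = €49,500.00

€49,500.00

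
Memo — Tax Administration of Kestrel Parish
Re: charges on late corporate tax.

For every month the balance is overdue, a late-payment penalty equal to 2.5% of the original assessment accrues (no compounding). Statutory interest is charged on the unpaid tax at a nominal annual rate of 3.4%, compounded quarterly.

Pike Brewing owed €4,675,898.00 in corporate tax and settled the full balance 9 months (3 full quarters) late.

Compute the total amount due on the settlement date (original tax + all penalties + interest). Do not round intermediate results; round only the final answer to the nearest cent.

€5,848,226.82

Late-payment penalty: 9 × 2.5% × €4,675,898.00 = €1,052,077.05
Interest (3.4%/yr ÷ 4 = 0.85%/quarter): €4,675,898.00 × ((1 + 0.0085)^3 − 1) = €120,251.7715…
Total = €4,675,898.00 + €1,052,077.0500 + €120,251.7715… = €5,848,226.82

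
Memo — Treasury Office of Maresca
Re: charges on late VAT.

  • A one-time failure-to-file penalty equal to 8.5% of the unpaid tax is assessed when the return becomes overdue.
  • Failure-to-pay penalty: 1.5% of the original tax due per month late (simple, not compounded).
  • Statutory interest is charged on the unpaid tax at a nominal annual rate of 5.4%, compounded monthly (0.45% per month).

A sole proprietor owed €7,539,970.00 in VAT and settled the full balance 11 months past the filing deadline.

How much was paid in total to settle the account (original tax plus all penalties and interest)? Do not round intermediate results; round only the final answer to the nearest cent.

€9,806,703.05

Failure-to-file penalty: 8.5% × €7,539,970.00 = €640,897.45
Failure-to-pay penalty: 11 × 1.5% × €7,539,970.00 = €1,244,095.05
Interest: €7,539,970.00 × ((1 + 0.0045)^11 − 1) = €7,539,970.00 × 0.0506289… = €381,740.5515…
Total = €7,539,970.00 + €1,884,992.5000 + €381,740.5515… = €9,806,703.05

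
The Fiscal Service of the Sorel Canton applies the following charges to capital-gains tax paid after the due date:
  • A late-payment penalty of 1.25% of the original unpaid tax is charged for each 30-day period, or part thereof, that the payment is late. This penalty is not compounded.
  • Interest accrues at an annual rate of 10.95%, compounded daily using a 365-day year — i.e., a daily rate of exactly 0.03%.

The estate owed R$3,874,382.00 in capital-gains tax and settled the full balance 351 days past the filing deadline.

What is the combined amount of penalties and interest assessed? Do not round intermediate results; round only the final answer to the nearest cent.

R$1,011,315.71

Penalty periods: ⌈351/30⌉ = 12; penalty = 12 × 1.25% × R$3,874,382.00 = R$581,157.30
Interest: R$3,874,382.00 × ((1 + 0.0003)^351 − 1) = R$3,874,382.00 × 0.11102633… = R$430,158.4076…
Penalties + interest = R$581,157.3000 + R$430,158.4076… = R$1,011,315.71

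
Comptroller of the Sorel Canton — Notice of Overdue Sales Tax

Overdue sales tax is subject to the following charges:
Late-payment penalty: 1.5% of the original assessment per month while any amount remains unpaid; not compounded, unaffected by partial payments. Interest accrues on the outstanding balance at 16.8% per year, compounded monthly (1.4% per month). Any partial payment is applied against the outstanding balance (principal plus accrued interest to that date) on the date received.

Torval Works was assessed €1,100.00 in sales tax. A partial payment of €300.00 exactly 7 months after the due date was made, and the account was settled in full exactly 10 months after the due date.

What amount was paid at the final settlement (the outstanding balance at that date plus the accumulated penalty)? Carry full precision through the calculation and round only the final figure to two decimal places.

Balance at month 7: €1,100.0000 × (1 + 0.014)^7 = €1,212.4347…
After €300.00 payment: €1,212.4347… − €300.00 = €912.4347…
Balance at month 10: €912.4347… × (1 + 0.014)^3 = €951.2960…
Penalty: 10 × 1.5% × €1,100.00 = €165.00
Final settlement = outstanding balance + penalty = €951.2960… + €165.00 = €1,116.30

€1,116.30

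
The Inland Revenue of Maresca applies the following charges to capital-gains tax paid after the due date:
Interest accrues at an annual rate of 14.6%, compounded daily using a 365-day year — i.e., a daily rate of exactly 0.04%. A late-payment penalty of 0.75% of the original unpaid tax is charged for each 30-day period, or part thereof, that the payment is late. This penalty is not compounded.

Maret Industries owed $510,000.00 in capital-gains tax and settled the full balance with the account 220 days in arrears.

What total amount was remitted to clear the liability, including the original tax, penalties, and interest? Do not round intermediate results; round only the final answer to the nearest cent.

$587,504.14

Penalty periods: ⌈220/30⌉ = 8; penalty = 8 × 0.75% × $510,000.00 = $30,600.00
Interest: $510,000.00 × ((1 + 0.0004)^220 − 1) = $510,000.00 × 0.09196891… = $46,904.1432…
Total = $510,000.00 + $30,600.0000 + $46,904.1432… = $587,504.14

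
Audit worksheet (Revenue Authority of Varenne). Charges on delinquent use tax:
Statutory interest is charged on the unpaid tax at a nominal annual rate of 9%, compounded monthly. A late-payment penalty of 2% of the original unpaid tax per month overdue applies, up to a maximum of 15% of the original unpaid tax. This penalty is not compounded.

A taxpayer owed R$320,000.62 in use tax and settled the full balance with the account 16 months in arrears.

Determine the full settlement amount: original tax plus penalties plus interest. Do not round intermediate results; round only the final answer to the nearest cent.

Penalty (uncapped): 16 × 2% × R$320,000.62 = R$102,400.20…; cap = 15% × R$320,000.62 = R$48,000.09… → penalty = R$48,000.09…
Interest (9%/yr ÷ 12 = 0.75%/month): R$320,000.62 × ((1 + 0.0075)^16 − 1) = R$40,637.5551…
Total = R$320,000.62 + R$48,000.0930 + R$40,637.5551… = R$408,638.27

R$408,638.27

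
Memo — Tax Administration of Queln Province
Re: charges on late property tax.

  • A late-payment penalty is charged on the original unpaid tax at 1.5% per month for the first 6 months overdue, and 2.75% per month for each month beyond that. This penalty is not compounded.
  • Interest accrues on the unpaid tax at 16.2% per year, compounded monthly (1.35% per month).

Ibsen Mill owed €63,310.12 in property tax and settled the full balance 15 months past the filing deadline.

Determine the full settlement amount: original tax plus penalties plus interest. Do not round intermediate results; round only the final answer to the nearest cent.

Penalty, months 1–6: 6 × 1.5% × €63,310.12 = €5,697.91…
Penalty, months 7–15: 9 × 2.75% × €63,310.12 = €15,669.25…
Interest: €63,310.12 × ((1 + 0.0135)^15 − 1) = €63,310.12 × 0.2228024… = €14,105.6490…
Total = €63,310.12 + €21,367.1655 + €14,105.6490… = €98,782.93

€98,782.93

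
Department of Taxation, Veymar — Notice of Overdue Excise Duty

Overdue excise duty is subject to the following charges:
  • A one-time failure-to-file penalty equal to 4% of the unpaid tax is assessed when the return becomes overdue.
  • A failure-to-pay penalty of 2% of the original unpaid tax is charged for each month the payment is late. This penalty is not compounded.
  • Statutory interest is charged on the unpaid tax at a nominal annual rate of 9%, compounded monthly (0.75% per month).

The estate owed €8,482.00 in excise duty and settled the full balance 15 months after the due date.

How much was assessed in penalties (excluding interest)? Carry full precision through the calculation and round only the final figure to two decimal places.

€2,883.88

Failure-to-file penalty: 4% × €8,482.00 = €339.28
Failure-to-pay penalty: 15 × 2% × €8,482.00 = €2,544.60
Total penalty = €339.28 + €2,544.60 = €2,883.88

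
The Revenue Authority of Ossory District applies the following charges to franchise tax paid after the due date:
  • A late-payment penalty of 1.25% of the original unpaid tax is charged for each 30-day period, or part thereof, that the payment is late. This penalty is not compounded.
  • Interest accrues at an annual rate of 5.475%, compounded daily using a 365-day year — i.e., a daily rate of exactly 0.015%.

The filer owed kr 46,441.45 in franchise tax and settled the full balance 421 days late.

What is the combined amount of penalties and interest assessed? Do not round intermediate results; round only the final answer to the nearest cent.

kr 11,734.90

Penalty periods: ⌈421/30⌉ = 15; penalty = 15 × 1.25% × kr 46,441.45 = kr 8,707.77…
Interest: kr 46,441.45 × ((1 + 0.00015)^421 − 1) = kr 46,441.45 × 0.06518156… = kr 3,027.1262…
Penalties + interest = kr 8,707.7719… + kr 3,027.1262… = kr 11,734.90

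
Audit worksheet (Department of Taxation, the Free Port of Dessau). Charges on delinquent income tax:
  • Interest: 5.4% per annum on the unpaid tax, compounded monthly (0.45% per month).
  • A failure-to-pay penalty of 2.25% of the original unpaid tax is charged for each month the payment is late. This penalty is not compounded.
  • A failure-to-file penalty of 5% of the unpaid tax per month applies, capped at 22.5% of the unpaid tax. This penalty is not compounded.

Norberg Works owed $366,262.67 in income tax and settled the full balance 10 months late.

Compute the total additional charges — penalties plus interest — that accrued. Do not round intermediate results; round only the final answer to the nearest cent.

$181,637.82

Failure-to-file: 10 × 5% × $366,262.67 = $183,131.34…, capped at 22.5% × $366,262.67 = $82,409.10…
Failure-to-pay penalty = 2.25% × $366,262.67 × 10 mo = $82,409.10…
Interest: $366,262.67 × ((1 + 0.0045)^10 − 1) = $366,262.67 × 0.0459223… = $16,819.6138…
Penalties + interest = $164,818.2015 + $16,819.6138… = $181,637.82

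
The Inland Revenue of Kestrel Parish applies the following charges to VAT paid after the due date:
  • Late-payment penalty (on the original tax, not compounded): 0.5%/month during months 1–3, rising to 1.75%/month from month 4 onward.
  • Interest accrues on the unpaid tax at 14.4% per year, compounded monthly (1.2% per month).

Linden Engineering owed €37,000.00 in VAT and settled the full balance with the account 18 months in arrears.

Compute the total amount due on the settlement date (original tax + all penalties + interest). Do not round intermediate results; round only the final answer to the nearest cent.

€56,129.28

Penalty, months 1–3: 3 × 0.5% × €37,000.00 = €555.00
Penalty, months 4–18: 15 × 1.75% × €37,000.00 = €9,712.50
Interest: €37,000.00 × ((1 + 0.012)^18 − 1) = €37,000.00 × 0.2395077… = €8,861.7845…
Total = €37,000.00 + €10,267.5000 + €8,861.7845… = €56,129.28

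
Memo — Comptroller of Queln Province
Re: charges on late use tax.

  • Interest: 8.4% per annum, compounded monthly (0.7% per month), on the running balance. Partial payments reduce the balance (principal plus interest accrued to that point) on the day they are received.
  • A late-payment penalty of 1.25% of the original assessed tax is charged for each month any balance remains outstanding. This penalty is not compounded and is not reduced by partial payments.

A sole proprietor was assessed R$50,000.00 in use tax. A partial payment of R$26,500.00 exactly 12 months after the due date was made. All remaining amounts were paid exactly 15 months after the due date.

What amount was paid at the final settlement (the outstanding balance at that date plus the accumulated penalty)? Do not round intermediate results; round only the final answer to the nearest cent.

R$37,829.82

Balance at month 12: R$50,000.0000 × (1 + 0.007)^12 = R$54,365.5331…
After R$26,500.00 payment: R$54,365.5331… − R$26,500.00 = R$27,865.5331…
Balance at month 15: R$27,865.5331… × (1 + 0.007)^3 = R$28,454.8151…
Penalty: 15 × 1.25% × R$50,000.00 = R$9,375.00
Final settlement = outstanding balance + penalty = R$28,454.8151… + R$9,375.00 = R$37,829.82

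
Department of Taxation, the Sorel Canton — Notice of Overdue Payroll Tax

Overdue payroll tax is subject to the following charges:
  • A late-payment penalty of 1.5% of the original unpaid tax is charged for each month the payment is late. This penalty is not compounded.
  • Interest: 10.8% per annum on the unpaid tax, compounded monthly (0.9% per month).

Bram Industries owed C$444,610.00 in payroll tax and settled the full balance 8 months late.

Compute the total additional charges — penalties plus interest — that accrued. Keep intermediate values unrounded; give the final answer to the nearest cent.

C$86,391.85

Late-payment penalty: 8 × 1.5% × C$444,610.00 = C$53,353.20
Interest: C$444,610.00 × ((1 + 0.009)^8 − 1) = C$444,610.00 × 0.0743093… = C$33,038.6519…
Penalties + interest = C$53,353.2000 + C$33,038.6519… = C$86,391.85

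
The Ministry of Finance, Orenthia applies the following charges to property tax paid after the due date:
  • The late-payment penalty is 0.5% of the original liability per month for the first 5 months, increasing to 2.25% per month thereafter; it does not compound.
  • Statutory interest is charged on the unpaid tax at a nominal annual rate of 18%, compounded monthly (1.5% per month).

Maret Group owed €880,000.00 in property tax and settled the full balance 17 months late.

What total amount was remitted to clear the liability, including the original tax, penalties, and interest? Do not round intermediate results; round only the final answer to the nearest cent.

Penalty, months 1–5: 5 × 0.5% × €880,000.00 = €22,000.00
Penalty, months 6–17: 12 × 2.25% × €880,000.00 = €237,600.00
Interest: €880,000.00 × ((1 + 0.015)^17 − 1) = €880,000.00 × 0.2880203… = €253,457.8912…
Total = €880,000.00 + €259,600.0000 + €253,457.8912… = €1,393,057.89

€1,393,057.89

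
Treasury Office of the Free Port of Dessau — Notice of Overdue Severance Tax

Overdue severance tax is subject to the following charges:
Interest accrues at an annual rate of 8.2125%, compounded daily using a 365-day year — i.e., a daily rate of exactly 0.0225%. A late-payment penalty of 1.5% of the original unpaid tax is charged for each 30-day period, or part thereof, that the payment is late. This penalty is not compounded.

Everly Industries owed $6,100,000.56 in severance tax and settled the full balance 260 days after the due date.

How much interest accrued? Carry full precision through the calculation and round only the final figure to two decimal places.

$367,451.89

Interest: $6,100,000.56 × ((1 + 0.000225)^260 − 1) = $6,100,000.56 × 0.06023801… = $367,451.8888…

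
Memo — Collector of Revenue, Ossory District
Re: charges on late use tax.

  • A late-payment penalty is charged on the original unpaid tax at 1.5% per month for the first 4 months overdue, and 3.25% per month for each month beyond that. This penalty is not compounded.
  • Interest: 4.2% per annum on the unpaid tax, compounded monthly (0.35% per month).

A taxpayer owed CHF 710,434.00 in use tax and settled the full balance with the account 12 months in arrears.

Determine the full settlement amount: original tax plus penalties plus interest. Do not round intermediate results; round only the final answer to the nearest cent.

CHF 968,192.25

Penalty, months 1–4: 4 × 1.5% × CHF 710,434.00 = CHF 42,626.04
Penalty, months 5–12: 8 × 3.25% × CHF 710,434.00 = CHF 184,712.84
Interest: CHF 710,434.00 × ((1 + 0.0035)^12 − 1) = CHF 710,434.00 × 0.0428180… = CHF 30,419.3681…
Total = CHF 710,434.00 + CHF 227,338.8800 + CHF 30,419.3681… = CHF 968,192.25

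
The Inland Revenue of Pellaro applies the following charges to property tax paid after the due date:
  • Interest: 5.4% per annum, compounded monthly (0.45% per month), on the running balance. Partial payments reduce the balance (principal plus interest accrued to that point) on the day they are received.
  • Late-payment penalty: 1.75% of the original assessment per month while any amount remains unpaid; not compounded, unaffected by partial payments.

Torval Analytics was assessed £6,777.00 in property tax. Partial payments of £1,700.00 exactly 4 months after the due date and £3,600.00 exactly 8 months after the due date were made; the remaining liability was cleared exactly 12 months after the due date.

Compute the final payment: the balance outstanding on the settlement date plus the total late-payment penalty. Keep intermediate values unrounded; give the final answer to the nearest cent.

£3,147.91

Balance at month 4: £6,777.0000 × (1 + 0.0045)^4 = £6,899.8119…
After £1,700.00 payment: £6,899.8119… − £1,700.00 = £5,199.8119…
Balance at month 8: £5,199.8119… × (1 + 0.0045)^4 = £5,294.0422…
After £3,600.00 payment: £5,294.0422… − £3,600.00 = £1,694.0422…
Balance at month 12: £1,694.0422… × (1 + 0.0045)^4 = £1,724.7414…
Penalty: 12 × 1.75% × £6,777.00 = £1,423.17
Final settlement = outstanding balance + penalty = £1,724.7414… + £1,423.17 = £3,147.91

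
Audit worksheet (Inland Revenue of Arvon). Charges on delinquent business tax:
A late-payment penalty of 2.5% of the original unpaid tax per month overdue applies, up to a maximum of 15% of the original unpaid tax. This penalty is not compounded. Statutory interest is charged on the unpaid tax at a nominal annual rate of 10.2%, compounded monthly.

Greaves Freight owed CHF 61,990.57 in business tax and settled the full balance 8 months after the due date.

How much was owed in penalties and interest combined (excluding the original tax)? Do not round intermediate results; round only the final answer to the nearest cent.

Penalty (uncapped): 8 × 2.5% × CHF 61,990.57 = CHF 12,398.11…; cap = 15% × CHF 61,990.57 = CHF 9,298.59… → penalty = CHF 9,298.59…
Interest (10.2%/yr ÷ 12 = 0.85%/month): CHF 61,990.57 × ((1 + 0.0085)^8 − 1) = CHF 4,342.9204…
Penalties + interest = CHF 9,298.5855 + CHF 4,342.9204… = CHF 13,641.51

CHF 13,641.51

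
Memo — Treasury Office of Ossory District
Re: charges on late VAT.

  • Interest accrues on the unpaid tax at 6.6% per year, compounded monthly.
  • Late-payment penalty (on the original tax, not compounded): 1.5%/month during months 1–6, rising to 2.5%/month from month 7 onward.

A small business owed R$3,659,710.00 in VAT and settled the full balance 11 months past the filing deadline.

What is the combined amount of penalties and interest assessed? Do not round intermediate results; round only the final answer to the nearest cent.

Penalty, months 1–6: 6 × 1.5% × R$3,659,710.00 = R$329,373.90
Penalty, months 7–11: 5 × 2.5% × R$3,659,710.00 = R$457,463.75
Interest (6.6%/yr ÷ 12 = 0.55%/month): R$3,659,710.00 × ((1 + 0.0055)^11 − 1) = R$227,602.8771…
Penalties + interest = R$786,837.6500 + R$227,602.8771… = R$1,014,440.53

R$1,014,440.53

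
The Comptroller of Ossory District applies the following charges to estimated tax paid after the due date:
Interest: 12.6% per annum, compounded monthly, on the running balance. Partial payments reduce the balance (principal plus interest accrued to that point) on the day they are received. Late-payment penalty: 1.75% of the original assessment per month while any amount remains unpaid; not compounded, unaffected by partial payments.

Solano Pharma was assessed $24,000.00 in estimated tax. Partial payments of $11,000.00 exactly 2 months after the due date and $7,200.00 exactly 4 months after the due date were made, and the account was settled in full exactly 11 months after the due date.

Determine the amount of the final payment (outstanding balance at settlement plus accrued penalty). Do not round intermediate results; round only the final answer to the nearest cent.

$11,711.80

Monthly rate = 12.6% ÷ 12 = 1.05%
Balance at month 2: $24,000.0000 × (1 + 0.0105)^2 = $24,506.6460
After $11,000.00 payment: $24,506.6460 − $11,000.00 = $13,506.6460
Balance at month 4: $13,506.6460 × (1 + 0.0105)^2 = $13,791.7747…
After $7,200.00 payment: $13,791.7747… − $7,200.00 = $6,591.7747…
Balance at month 11: $6,591.7747… × (1 + 0.0105)^7 = $7,091.8016…
Penalty: 11 × 1.75% × $24,000.00 = $4,620.00
Final settlement = outstanding balance + penalty = $7,091.8016… + $4,620.00 = $11,711.80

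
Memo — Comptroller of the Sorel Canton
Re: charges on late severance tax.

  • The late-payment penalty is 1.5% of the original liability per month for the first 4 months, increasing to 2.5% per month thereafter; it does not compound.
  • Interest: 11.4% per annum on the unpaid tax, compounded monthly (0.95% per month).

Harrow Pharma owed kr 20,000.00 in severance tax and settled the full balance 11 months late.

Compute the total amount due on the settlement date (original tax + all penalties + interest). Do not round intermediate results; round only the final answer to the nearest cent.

kr 26,892.16

Penalty, months 1–4: 4 × 1.5% × kr 20,000.00 = kr 1,200.00
Penalty, months 5–11: 7 × 2.5% × kr 20,000.00 = kr 3,500.00
Interest: kr 20,000.00 × ((1 + 0.0095)^11 − 1) = kr 20,000.00 × 0.1096079… = kr 2,192.1588…
Total = kr 20,000.00 + kr 4,700.0000 + kr 2,192.1588… = kr 26,892.16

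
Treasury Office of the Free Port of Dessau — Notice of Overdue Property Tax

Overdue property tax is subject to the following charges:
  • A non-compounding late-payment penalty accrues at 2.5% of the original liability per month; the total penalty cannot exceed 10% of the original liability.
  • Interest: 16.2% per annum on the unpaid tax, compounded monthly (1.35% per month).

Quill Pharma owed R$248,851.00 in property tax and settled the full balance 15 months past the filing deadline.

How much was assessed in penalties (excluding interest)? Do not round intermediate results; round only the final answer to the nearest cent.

Penalty (uncapped): 15 × 2.5% × R$248,851.00 = R$93,319.13…; cap = 10% × R$248,851.00 = R$24,885.10 → penalty = R$24,885.10

R$24,885.10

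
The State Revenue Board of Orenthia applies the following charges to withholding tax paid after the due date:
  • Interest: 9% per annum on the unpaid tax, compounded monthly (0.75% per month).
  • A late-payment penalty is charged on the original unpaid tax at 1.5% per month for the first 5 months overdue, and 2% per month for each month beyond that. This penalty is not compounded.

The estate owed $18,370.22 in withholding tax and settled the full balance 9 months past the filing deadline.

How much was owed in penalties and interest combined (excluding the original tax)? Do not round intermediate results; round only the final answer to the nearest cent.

$4,125.23

Penalty, months 1–5: 5 × 1.5% × $18,370.22 = $1,377.77…
Penalty, months 6–9: 4 × 2% × $18,370.22 = $1,469.62…
Interest: $18,370.22 × ((1 + 0.0075)^9 − 1) = $18,370.22 × 0.0695608… = $1,277.8479…
Penalties + interest = $2,847.3841 + $1,277.8479… = $4,125.23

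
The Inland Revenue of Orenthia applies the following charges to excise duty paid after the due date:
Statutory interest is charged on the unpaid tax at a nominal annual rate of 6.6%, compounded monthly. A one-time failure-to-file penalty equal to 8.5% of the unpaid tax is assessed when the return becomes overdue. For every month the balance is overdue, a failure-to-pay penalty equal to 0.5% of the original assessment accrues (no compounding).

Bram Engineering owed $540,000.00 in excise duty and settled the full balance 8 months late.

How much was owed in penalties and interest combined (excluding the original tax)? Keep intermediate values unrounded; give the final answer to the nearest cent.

$91,722.45

Failure-to-file penalty: 8.5% × $540,000.00 = $45,900.00
Failure-to-pay penalty: 8 × 0.5% × $540,000.00 = $21,600.00
Interest (6.6%/yr ÷ 12 = 0.55%/month): $540,000.00 × ((1 + 0.0055)^8 − 1) = $24,222.4459…
Penalties + interest = $67,500.0000 + $24,222.4459… = $91,722.45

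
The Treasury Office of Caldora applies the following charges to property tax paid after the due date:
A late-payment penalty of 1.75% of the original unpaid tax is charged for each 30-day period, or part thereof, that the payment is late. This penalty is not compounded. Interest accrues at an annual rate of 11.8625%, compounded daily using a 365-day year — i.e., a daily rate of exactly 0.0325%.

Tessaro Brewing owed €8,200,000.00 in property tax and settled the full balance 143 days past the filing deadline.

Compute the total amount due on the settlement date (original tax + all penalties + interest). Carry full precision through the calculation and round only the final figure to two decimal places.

Penalty periods: ⌈143/30⌉ = 5; penalty = 5 × 1.75% × €8,200,000.00 = €717,500.00
Interest: €8,200,000.00 × ((1 + 0.000325)^143 − 1) = €8,200,000.00 × 0.04756398… = €390,024.6338…
Total = €8,200,000.00 + €717,500.0000 + €390,024.6338… = €9,307,524.63

€9,307,524.63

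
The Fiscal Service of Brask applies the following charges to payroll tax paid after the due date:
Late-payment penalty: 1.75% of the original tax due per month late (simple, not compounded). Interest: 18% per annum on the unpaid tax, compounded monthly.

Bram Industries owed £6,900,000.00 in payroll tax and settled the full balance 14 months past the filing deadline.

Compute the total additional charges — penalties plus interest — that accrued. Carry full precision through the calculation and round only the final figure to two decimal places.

£3,289,614.54

Late-payment penalty = 1.75% × £6,900,000.00 × 14 mo = £1,690,500.00
Interest (18%/yr ÷ 12 = 1.5%/month): £6,900,000.00 × ((1 + 0.015)^14 − 1) = £1,599,114.5418…
Penalties + interest = £1,690,500.0000 + £1,599,114.5418… = £3,289,614.54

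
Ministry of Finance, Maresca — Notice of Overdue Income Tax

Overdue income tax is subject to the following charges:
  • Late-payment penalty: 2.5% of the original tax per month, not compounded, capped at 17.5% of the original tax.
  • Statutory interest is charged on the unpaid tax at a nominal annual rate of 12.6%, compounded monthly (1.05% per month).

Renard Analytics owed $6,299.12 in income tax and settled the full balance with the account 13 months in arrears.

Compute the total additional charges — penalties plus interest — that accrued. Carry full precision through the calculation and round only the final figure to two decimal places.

Penalty (uncapped): 13 × 2.5% × $6,299.12 = $2,047.21…; cap = 17.5% × $6,299.12 = $1,102.35… → penalty = $1,102.35…
Interest: $6,299.12 × ((1 + 0.0105)^13 − 1) = $6,299.12 × 0.1454394… = $916.1405…
Penalties + interest = $1,102.3460 + $916.1405… = $2,018.49

$2,018.49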